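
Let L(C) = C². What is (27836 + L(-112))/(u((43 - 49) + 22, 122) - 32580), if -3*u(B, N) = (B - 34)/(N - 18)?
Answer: -699920/564719 ≈ -1.2394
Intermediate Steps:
u(B, N) = -(-34 + B)/(3*(-18 + N)) (u(B, N) = -(B - 34)/(3*(N - 18)) = -(-34 + B)/(3*(-18 + N)))
(27836 + L(-112))/(u((43 - 49) + 22, 122) - 32580) = (27836 + (-112)²)/((34 - ((43 - 49) + 22))/(3*(-18 + 122)) - 32580) = (27836 + 12544)/((⅓)*(34 - (-6 + 22))/104 - 32580) = 40380/((⅓)*(1/104)*(34 - 1*16) - 32580) = 40380/((⅓)*(1/104)*(34 - 16) - 32580) = 40380/((⅓)*(1/104)*18 - 32580) = 40380/(3/52 - 32580) = 40380/(-1694157/52) = 40380*(-52/1694157) = -699920/564719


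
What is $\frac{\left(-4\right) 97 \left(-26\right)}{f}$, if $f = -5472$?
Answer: $- \frac{1261}{684} \approx -1.8436$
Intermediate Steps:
$\frac{\left(-4\right) 97 \left(-26\right)}{f} = \frac{\left(-4\right) 97 \left(-26\right)}{-5472} = \left(-388\right) \left(-26\right) \left(- \frac{1}{5472}\right) = 10088 \left(- \frac{1}{5472}\right) = - \frac{1261}{684}$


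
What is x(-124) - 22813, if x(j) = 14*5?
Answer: -22743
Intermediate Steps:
x(j) = 70
x(-124) - 22813 = 70 - 22813 = -22743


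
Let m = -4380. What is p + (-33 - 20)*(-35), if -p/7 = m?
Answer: 32515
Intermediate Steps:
p = 30660 (p = -7*(-4380) = 30660)
p + (-33 - 20)*(-35) = 30660 + (-33 - 20)*(-35) = 30660 - 53*(-35) = 30660 + 1855 = 32515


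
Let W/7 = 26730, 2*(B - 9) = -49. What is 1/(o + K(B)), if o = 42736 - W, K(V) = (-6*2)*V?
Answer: -1/144188 ≈ -6.9354e-6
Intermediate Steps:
B = -31/2 (B = 9 + (1/2)*(-49) = 9 - 49/2 = -31/2 ≈ -15.500)
W = 187110 (W = 7*26730 = 187110)
K(V) = -12*V
o = -144374 (o = 42736 - 1*187110 = 42736 - 187110 = -144374)
1/(o + K(B)) = 1/(-144374 - 12*(-31/2)) = 1/(-144374 + 186) = 1/(-144188) = -1/144188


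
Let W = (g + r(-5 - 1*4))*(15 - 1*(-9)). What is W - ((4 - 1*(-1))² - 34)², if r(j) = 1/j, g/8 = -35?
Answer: -20411/3 ≈ -6803.7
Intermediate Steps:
g = -280 (g = 8*(-35) = -280)
W = -20168/3 (W = (-280 + 1/(-5 - 1*4))*(15 - 1*(-9)) = (-280 + 1/(-5 - 4))*(15 + 9) = (-280 + 1/(-9))*24 = (-280 - ⅑)*24 = -2521/9*24 = -20168/3 ≈ -6722.7)
W - ((4 - 1*(-1))² - 34)² = -20168/3 - ((4 - 1*(-1))² - 34)² = -20168/3 - ((4 + 1)² - 34)² = -20168/3 - (5² - 34)² = -20168/3 - (25 - 34)² = -20168/3 - 1*(-9)² = -20168/3 - 1*81 = -20168/3 - 81 = -20411/3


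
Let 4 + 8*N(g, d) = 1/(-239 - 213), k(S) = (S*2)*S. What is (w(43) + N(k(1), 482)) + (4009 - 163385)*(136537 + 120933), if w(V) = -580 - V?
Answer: -148380894266097/3616 ≈ -4.1035e+10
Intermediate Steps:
k(S) = 2*S² (k(S) = (2*S)*S = 2*S²)
N(g, d) = -1809/3616 (N(g, d) = -½ + 1/(8*(-239 - 213)) = -½ + (⅛)/(-452) = -½ + (⅛)*(-1/452) = -½ - 1/3616 = -1809/3616)
(w(43) + N(k(1), 482)) + (4009 - 163385)*(136537 + 120933) = ((-580 - 1*43) - 1809/3616) + (4009 - 163385)*(136537 + 120933) = ((-580 - 43) - 1809/3616) - 159376*257470 = (-623 - 1809/3616) - 41034538720 = -2254577/3616 - 41034538720 = -148380894266097/3616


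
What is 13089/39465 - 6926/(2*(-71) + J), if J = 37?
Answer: 2034881/30695 ≈ 66.294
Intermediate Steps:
13089/39465 - 6926/(2*(-71) + J) = 13089/39465 - 6926/(2*(-71) + 37) = 13089*(1/39465) - 6926/(-142 + 37) = 4363/13155 - 6926/(-105) = 4363/13155 - 6926*(-1/105) = 4363/13155 + 6926/105 = 2034881/30695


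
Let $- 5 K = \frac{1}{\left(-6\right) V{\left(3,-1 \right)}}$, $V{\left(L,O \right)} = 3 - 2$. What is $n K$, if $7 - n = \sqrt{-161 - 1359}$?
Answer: $\frac{7}{30} - \frac{2 i \sqrt{95}}{15} \approx 0.23333 - 1.2996 i$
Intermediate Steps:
$V{\left(L,O \right)} = 1$
$K = \frac{1}{30}$ ($K = - \frac{1}{5 \left(\left(-6\right) 1\right)} = - \frac{1}{5 \left(-6\right)} = \left(- \frac{1}{5}\right) \left(- \frac{1}{6}\right) = \frac{1}{30} \approx 0.033333$)
$n = 7 - 4 i \sqrt{95}$ ($n = 7 - \sqrt{-161 - 1359} = 7 - \sqrt{-1520} = 7 - 4 i \sqrt{95} \approx 7.0 - 38.987 i$)
$n K = \left(7 - 4 i \sqrt{95}\right) \frac{1}{30} = \frac{7}{30} - \frac{2 i \sqrt{95}}{15}$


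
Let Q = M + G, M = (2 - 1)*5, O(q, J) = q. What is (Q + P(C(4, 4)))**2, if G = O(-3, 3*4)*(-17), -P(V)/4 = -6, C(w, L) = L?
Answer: 6400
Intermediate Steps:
P(V) = 24 (P(V) = -4*(-6) = 24)
M = 5 (M = 1*5 = 5)
G = 51 (G = -3*(-17) = 51)
Q = 56 (Q = 5 + 51 = 56)
(Q + P(C(4, 4)))**2 = (56 + 24)**2 = 80**2 = 6400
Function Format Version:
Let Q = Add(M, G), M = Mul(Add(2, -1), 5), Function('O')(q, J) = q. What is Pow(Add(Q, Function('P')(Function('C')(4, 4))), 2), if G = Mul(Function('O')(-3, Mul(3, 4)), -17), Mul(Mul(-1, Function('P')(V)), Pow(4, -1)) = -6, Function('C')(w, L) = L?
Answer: 6400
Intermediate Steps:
Function('P')(V) = 24 (Function('P')(V) = Mul(-4, -6) = 24)
M = 5 (M = Mul(1, 5) = 5)
G = 51 (G = Mul(-3, -17) = 51)
Q = 56 (Q = Add(5, 51) = 56)
Pow(Add(Q, Function('P')(Function('C')(4, 4))), 2) = Pow(Add(56, 24), 2) = Pow(80, 2) = 6400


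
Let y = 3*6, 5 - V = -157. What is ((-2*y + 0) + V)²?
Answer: 15876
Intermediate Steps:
V = 162 (V = 5 - 1*(-157) = 5 + 157 = 162)
y = 18
((-2*y + 0) + V)² = ((-2*18 + 0) + 162)² = ((-36 + 0) + 162)² = (-36 + 162)² = 126² = 15876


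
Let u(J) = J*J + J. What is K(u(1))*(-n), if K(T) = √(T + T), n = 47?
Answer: -94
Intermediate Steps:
u(J) = J + J² (u(J) = J² + J = J + J²)
K(T) = √2*√T (K(T) = √(2*T) = √2*√T)
K(u(1))*(-n) = (√2*√(1*(1 + 1)))*(-1*47) = (√2*√(1*2))*(-47) = (√2*√2)*(-47) = 2*(-47) = -94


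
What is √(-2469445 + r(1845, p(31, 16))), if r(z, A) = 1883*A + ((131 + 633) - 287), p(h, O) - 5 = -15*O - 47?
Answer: I*√2999974 ≈ 1732.0*I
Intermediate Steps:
p(h, O) = -42 - 15*O (p(h, O) = 5 + (-15*O - 47) = 5 + (-47 - 15*O) = -42 - 15*O)
r(z, A) = 477 + 1883*A (r(z, A) = 1883*A + (764 - 287) = 1883*A + 477 = 477 + 1883*A)
√(-2469445 + r(1845, p(31, 16))) = √(-2469445 + (477 + 1883*(-42 - 15*16))) = √(-2469445 + (477 + 1883*(-42 - 240))) = √(-2469445 + (477 + 1883*(-282))) = √(-2469445 + (477 - 531006)) = √(-2469445 - 530529) = √(-2999974) = I*√2999974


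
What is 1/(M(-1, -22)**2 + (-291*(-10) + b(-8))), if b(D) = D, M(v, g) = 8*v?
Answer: 1/2966 ≈ 0.00033715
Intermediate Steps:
1/(M(-1, -22)**2 + (-291*(-10) + b(-8))) = 1/((8*(-1))**2 + (-291*(-10) - 8)) = 1/((-8)**2 + (2910 - 8)) = 1/(64 + 2902) = 1/2966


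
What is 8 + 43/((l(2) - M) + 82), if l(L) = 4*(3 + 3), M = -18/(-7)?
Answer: 6093/724 ≈ 8.4157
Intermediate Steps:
M = 18/7 (M = -18*(-⅐) = 18/7 ≈ 2.5714)
l(L) = 24 (l(L) = 4*6 = 24)
8 + 43/((l(2) - M) + 82) = 8 + 43/((24 - 1*18/7) + 82) = 8 + 43/((24 - 18/7) + 82) = 8 + 43/(150/7 + 82) = 8 + 43/(724/7) = 8 + 43*(7/724) = 8 + 301/724 = 6093/724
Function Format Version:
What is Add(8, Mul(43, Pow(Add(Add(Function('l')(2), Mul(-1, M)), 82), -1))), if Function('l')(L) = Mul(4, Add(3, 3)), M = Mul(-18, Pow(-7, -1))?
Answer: Rational(6093, 724) ≈ 8.4157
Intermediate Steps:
M = Rational(18, 7) (M = Mul(-18, Rational(-1, 7)) = Rational(18, 7) ≈ 2.5714)
Function('l')(L) = 24 (Function('l')(L) = Mul(4, 6) = 24)
Add(8, Mul(43, Pow(Add(Add(Function('l')(2), Mul(-1, M)), 82), -1))) = Add(8, Mul(43, Pow(Add(Add(24, Mul(-1, Rational(18, 7))), 82), -1))) = Add(8, Mul(43, Pow(Add(Add(24, Rational(-18, 7)), 82), -1))) = Add(8, Mul(43, Pow(Add(Rational(150, 7), 82), -1))) = Add(8, Mul(43, Pow(Rational(724, 7), -1))) = Add(8, Mul(43, Rational(7, 724))) = Add(8, Rational(301, 724)) = Rational(6093, 724)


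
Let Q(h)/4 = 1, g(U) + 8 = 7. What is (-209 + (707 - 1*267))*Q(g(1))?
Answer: 924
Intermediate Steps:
g(U) = -1 (g(U) = -8 + 7 = -1)
Q(h) = 4 (Q(h) = 4*1 = 4)
(-209 + (707 - 1*267))*Q(g(1)) = (-209 + (707 - 1*267))*4 = (-209 + (707 - 267))*4 = (-209 + 440)*4 = 231*4 = 924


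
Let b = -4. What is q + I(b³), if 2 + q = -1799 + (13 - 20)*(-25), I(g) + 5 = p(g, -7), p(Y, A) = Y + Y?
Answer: -1759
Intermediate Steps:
p(Y, A) = 2*Y
I(g) = -5 + 2*g
q = -1626 (q = -2 + (-1799 + (13 - 20)*(-25)) = -2 + (-1799 - 7*(-25)) = -2 + (-1799 + 175) = -2 - 1624 = -1626)
q + I(b³) = -1626 + (-5 + 2*(-4)³) = -1626 + (-5 + 2*(-64)) = -1626 + (-5 - 128) = -1626 - 133 = -1759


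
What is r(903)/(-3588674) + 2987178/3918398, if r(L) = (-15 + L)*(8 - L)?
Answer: 3458548504113/3515463256063 ≈ 0.98381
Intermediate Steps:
r(903)/(-3588674) + 2987178/3918398 = (-120 - 1*903**2 + 23*903)/(-3588674) + 2987178/3918398 = (-120 - 1*815409 + 20769)*(-1/3588674) + 2987178*(1/3918398) = (-120 - 815409 + 20769)*(-1/3588674) + 1493589/1959199 = -794760*(-1/3588674) + 1493589/1959199 = 397380/1794337 + 1493589/1959199 = 3458548504113/3515463256063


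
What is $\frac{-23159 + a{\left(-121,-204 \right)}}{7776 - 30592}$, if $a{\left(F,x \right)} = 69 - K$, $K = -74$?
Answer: $\frac{2877}{2852} \approx 1.0088$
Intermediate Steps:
$a{\left(F,x \right)} = 143$ ($a{\left(F,x \right)} = 69 - -74 = 69 + 74 = 143$)
$\frac{-23159 + a{\left(-121,-204 \right)}}{7776 - 30592} = \frac{-23159 + 143}{7776 - 30592} = - \frac{23016}{-22816} = \left(-23016\right) \left(- \frac{1}{22816}\right) = \frac{2877}{2852}$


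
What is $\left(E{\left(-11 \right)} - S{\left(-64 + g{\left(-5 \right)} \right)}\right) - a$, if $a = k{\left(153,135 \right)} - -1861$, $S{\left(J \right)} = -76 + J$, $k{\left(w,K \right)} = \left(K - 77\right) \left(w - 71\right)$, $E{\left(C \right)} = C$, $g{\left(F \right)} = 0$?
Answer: $-6488$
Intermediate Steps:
$k{\left(w,K \right)} = \left(-77 + K\right) \left(-71 + w\right)$
$a = 6617$ ($a = \left(5467 - 11781 - 9585 + 135 \cdot 153\right) - -1861 = \left(5467 - 11781 - 9585 + 20655\right) + 1861 = 4756 + 1861 = 6617$)
$\left(E{\left(-11 \right)} - S{\left(-64 + g{\left(-5 \right)} \right)}\right) - a = \left(-11 - \left(-76 + \left(-64 + 0\right)\right)\right) - 6617 = \left(-11 - \left(-76 - 64\right)\right) - 6617 = \left(-11 - -140\right) - 6617 = \left(-11 + 140\right) - 6617 = 129 - 6617 = -6488$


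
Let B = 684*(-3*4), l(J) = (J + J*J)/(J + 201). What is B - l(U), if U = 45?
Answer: -336873/41 ≈ -8216.4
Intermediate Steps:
l(J) = (J + J**2)/(201 + J)
B = -8208 (B = 684*(-12) = -8208)
B - l(U) = -8208 - 45*(1 + 45)/(201 + 45) = -8208 - 45*46/246 = -8208 - 1*345/41 = -8208 - 345/41 = -336873/41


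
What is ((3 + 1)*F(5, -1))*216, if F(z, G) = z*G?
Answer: -4320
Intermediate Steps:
F(z, G) = G*z
((3 + 1)*F(5, -1))*216 = ((3 + 1)*(-1*5))*216 = (4*(-5))*216 = -20*216 = -4320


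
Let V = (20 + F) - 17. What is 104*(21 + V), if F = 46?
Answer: 7280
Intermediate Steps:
V = 49 (V = (20 + 46) - 17 = 66 - 17 = 49)
104*(21 + V) = 104*(21 + 49) = 104*70 = 7280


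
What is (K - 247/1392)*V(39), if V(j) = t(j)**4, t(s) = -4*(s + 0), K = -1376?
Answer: -23635828286928/29 ≈ -8.1503e+11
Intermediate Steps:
t(s) = -4*s
V(j) = 256*j**4 (V(j) = (-4*j)**4 = 256*j**4)
(K - 247/1392)*V(39) = (-1376 - 247/1392)*(256*39**4) = (-1376 - 247*1/1392)*(256*2313441) = (-1376 - 247/1392)*592240896 = -1915639/1392*592240896 = -23635828286928/29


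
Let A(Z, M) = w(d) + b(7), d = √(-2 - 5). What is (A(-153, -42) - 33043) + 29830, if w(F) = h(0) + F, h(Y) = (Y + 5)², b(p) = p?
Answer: -3181 + I*√7 ≈ -3181.0 + 2.6458*I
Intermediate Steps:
h(Y) = (5 + Y)²
d = I*√7 (d = √(-7) = I*√7 ≈ 2.6458*I)
w(F) = 25 + F (w(F) = (5 + 0)² + F = 5² + F = 25 + F)
A(Z, M) = 32 + I*√7 (A(Z, M) = (25 + I*√7) + 7 = 32 + I*√7)
(A(-153, -42) - 33043) + 29830 = ((32 + I*√7) - 33043) + 29830 = (-33011 + I*√7) + 29830 = -3181 + I*√7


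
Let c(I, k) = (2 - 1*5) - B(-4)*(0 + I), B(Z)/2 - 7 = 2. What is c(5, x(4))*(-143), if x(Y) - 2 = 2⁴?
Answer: 13299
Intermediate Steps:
B(Z) = 18 (B(Z) = 14 + 2*2 = 14 + 4 = 18)
x(Y) = 18 (x(Y) = 2 + 2⁴ = 2 + 16 = 18)
c(I, k) = -3 - 18*I (c(I, k) = (2 - 1*5) - 18*(0 + I) = (2 - 5) - 18*I = -3 - 18*I)
c(5, x(4))*(-143) = (-3 - 18*5)*(-143) = (-3 - 90)*(-143) = -93*(-143) = 13299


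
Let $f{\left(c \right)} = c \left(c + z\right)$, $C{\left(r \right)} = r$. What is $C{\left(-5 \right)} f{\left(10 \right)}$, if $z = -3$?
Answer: $-350$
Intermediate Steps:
$f{\left(c \right)} = c \left(-3 + c\right)$ ($f{\left(c \right)} = c \left(c - 3\right) = c \left(-3 + c\right)$)
$C{\left(-5 \right)} f{\left(10 \right)} = - 5 \cdot 10 \left(-3 + 10\right) = - 5 \cdot 10 \cdot 7 = \left(-5\right) 70 = -350$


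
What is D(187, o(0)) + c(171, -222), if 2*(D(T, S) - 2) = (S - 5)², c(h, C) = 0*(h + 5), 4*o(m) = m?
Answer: 29/2 ≈ 14.500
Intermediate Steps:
o(m) = m/4
c(h, C) = 0 (c(h, C) = 0*(5 + h) = 0)
D(T, S) = 2 + (-5 + S)²/2 (D(T, S) = 2 + (S - 5)²/2 = 2 + (-5 + S)²/2)
D(187, o(0)) + c(171, -222) = (2 + (-5 + (¼)*0)²/2) + 0 = (2 + (-5 + 0)²/2) + 0 = (2 + (½)*(-5)²) + 0 = (2 + (½)*25) + 0 = (2 + 25/2) + 0 = 29/2 + 0 = 29/2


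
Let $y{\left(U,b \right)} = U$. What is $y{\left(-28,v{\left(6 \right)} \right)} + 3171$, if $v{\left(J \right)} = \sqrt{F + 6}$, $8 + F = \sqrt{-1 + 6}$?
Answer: $3143$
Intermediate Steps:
$F = -8 + \sqrt{5}$ ($F = -8 + \sqrt{-1 + 6} = -8 + \sqrt{5} \approx -5.7639$)
$v{\left(J \right)} = \sqrt{-2 + \sqrt{5}}$ ($v{\left(J \right)} = \sqrt{\left(-8 + \sqrt{5}\right) + 6} = \sqrt{-2 + \sqrt{5}}$)
$y{\left(-28,v{\left(6 \right)} \right)} + 3171 = -28 + 3171 = 3143$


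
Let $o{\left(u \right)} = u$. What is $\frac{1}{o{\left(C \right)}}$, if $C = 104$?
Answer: $\frac{1}{104} \approx 0.0096154$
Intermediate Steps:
$\frac{1}{o{\left(C \right)}} = \frac{1}{104}$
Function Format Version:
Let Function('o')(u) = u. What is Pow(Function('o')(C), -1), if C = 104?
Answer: Rational(1, 104) ≈ 0.0096154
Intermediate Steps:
Pow(Function('o')(C), -1) = Pow(104, -1) = Rational(1, 104)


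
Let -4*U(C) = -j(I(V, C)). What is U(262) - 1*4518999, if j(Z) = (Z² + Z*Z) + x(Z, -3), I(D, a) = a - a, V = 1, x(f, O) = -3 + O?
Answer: -9038001/2 ≈ -4.5190e+6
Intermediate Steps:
I(D, a) = 0
j(Z) = -6 + 2*Z² (j(Z) = (Z² + Z*Z) + (-3 - 3) = (Z² + Z²) - 6 = 2*Z² - 6 = -6 + 2*Z²)
U(C) = -3/2 (U(C) = -(-1)*(-6 + 2*0²)/4 = -(-1)*(-6 + 2*0)/4 = -(-1)*(-6 + 0)/4 = -(-1)*(-6)/4 = -¼*6 = -3/2)
U(262) - 1*4518999 = -3/2 - 1*4518999 = -3/2 - 4518999 = -9038001/2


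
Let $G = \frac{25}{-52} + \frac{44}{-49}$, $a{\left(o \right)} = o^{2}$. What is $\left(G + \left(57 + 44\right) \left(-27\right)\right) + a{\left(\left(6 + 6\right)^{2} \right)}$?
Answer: $\frac{45883419}{2548} \approx 18008.0$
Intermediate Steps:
$G = - \frac{3513}{2548}$ ($G = 25 \left(- \frac{1}{52}\right) + 44 \left(- \frac{1}{49}\right) = - \frac{25}{52} - \frac{44}{49} = - \frac{3513}{2548} \approx -1.3787$)
$\left(G + \left(57 + 44\right) \left(-27\right)\right) + a{\left(\left(6 + 6\right)^{2} \right)} = \left(- \frac{3513}{2548} + \left(57 + 44\right) \left(-27\right)\right) + \left(\left(6 + 6\right)^{2}\right)^{2} = \left(- \frac{3513}{2548} + 101 \left(-27\right)\right) + \left(12^{2}\right)^{2} = \left(- \frac{3513}{2548} - 2727\right) + 144^{2} = - \frac{6951909}{2548} + 20736 = \frac{45883419}{2548}$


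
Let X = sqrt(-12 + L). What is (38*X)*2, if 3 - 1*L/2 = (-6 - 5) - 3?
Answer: 76*sqrt(22) ≈ 356.47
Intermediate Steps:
L = 34 (L = 6 - 2*((-6 - 5) - 3) = 6 - 2*(-11 - 3) = 6 - 2*(-14) = 6 + 28 = 34)
X = sqrt(22) (X = sqrt(-12 + 34) = sqrt(22) ≈ 4.6904)
(38*X)*2 = (38*sqrt(22))*2 = 76*sqrt(22)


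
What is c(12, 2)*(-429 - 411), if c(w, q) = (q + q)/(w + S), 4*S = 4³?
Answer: -120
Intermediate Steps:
S = 16 (S = (¼)*4³ = (¼)*64 = 16)
c(w, q) = 2*q/(16 + w) (c(w, q) = (q + q)/(w + 16) = (2*q)/(16 + w) = 2*q/(16 + w))
c(12, 2)*(-429 - 411) = (2*2/(16 + 12))*(-429 - 411) = (2*2/28)*(-840) = (2*2*(1/28))*(-840) = (⅐)*(-840) = -120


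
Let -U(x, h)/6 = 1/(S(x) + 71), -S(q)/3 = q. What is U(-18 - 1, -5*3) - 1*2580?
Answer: -165123/64 ≈ -2580.0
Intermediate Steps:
S(q) = -3*q
U(x, h) = -6/(71 - 3*x) (U(x, h) = -6/(-3*x + 71) = -6/(71 - 3*x))
U(-18 - 1, -5*3) - 1*2580 = 6/(-71 + 3*(-18 - 1)) - 1*2580 = 6/(-71 + 3*(-19)) - 2580 = 6/(-71 - 57) - 2580 = 6/(-128) - 2580 = 6*(-1/128) - 2580 = -3/64 - 2580 = -165123/64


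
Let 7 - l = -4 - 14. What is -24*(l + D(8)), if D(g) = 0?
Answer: -600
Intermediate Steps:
l = 25 (l = 7 - (-4 - 14) = 7 - 1*(-18) = 7 + 18 = 25)
-24*(l + D(8)) = -24*(25 + 0) = -24*25 = -600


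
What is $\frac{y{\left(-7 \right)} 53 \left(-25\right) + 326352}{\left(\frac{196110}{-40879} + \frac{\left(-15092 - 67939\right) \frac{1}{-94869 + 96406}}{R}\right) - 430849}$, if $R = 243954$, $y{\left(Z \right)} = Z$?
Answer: $- \frac{1714816724776642878}{2201358347130936929} \approx -0.77898$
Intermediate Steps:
$\frac{y{\left(-7 \right)} 53 \left(-25\right) + 326352}{\left(\frac{196110}{-40879} + \frac{\left(-15092 - 67939\right) \frac{1}{-94869 + 96406}}{R}\right) - 430849} = \frac{\left(-7\right) 53 \left(-25\right) + 326352}{\left(\frac{196110}{-40879} + \frac{\left(-15092 - 67939\right) \frac{1}{-94869 + 96406}}{243954}\right) - 430849} = \frac{\left(-371\right) \left(-25\right) + 326352}{\left(196110 \left(- \frac{1}{40879}\right) + - \frac{83031}{1537} \cdot \frac{1}{243954}\right) - 430849} = \frac{9275 + 326352}{\left(- \frac{196110}{40879} + \left(-83031\right) \frac{1}{1537} \cdot \frac{1}{243954}\right) - 430849} = \frac{335627}{\left(- \frac{196110}{40879} - \frac{27677}{124985766}\right) - 430849} = \frac{335627}{- \frac{24512089978343}{5109293128314} - 430849} = \frac{335627}{- \frac{2201358347130936929}{5109293128314}} = 335627 \left(- \frac{5109293128314}{2201358347130936929}\right) = - \frac{1714816724776642878}{2201358347130936929}$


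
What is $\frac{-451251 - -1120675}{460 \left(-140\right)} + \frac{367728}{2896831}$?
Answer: $- \frac{17102915287}{1665677825} \approx -10.268$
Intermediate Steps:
$\frac{-451251 - -1120675}{460 \left(-140\right)} + \frac{367728}{2896831} = \frac{-451251 + 1120675}{-64400} + 367728 \cdot \frac{1}{2896831} = 669424 \left(- \frac{1}{64400}\right) + \frac{367728}{2896831} = - \frac{5977}{575} + \frac{367728}{2896831} = - \frac{17102915287}{1665677825}$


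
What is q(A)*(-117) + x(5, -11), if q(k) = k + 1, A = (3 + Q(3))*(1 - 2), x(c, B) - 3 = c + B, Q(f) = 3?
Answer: 582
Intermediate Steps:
x(c, B) = 3 + B + c (x(c, B) = 3 + (c + B) = 3 + (B + c) = 3 + B + c)
A = -6 (A = (3 + 3)*(1 - 2) = 6*(-1) = -6)
q(k) = 1 + k
q(A)*(-117) + x(5, -11) = (1 - 6)*(-117) + (3 - 11 + 5) = -5*(-117) - 3 = 585 - 3 = 582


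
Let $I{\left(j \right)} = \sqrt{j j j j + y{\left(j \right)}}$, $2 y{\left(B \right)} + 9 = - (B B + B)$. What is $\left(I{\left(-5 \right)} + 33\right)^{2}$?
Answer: $\frac{\left(66 + \sqrt{2442}\right)^{2}}{4} \approx 3330.2$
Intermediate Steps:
$y{\left(B \right)} = - \frac{9}{2} - \frac{B}{2} - \frac{B^{2}}{2}$ ($y{\left(B \right)} = - \frac{9}{2} + \frac{\left(-1\right) \left(B B + B\right)}{2} = - \frac{9}{2} + \frac{\left(-1\right) \left(B^{2} + B\right)}{2} = - \frac{9}{2} + \frac{\left(-1\right) \left(B + B^{2}\right)}{2} = - \frac{9}{2} + \frac{- B - B^{2}}{2} = - \frac{9}{2} - \left(\frac{B}{2} + \frac{B^{2}}{2}\right) = - \frac{9}{2} - \frac{B}{2} - \frac{B^{2}}{2}$)
$I{\left(j \right)} = \sqrt{- \frac{9}{2} + j^{4} - \frac{j}{2} - \frac{j^{2}}{2}}$ ($I{\left(j \right)} = \sqrt{j j j j - \left(\frac{9}{2} + \frac{j}{2} + \frac{j^{2}}{2}\right)} = \sqrt{j j^{2} j - \left(\frac{9}{2} + \frac{j}{2} + \frac{j^{2}}{2}\right)} = \sqrt{j j^{3} - \left(\frac{9}{2} + \frac{j}{2} + \frac{j^{2}}{2}\right)} = \sqrt{j^{4} - \left(\frac{9}{2} + \frac{j}{2} + \frac{j^{2}}{2}\right)} = \sqrt{- \frac{9}{2} + j^{4} - \frac{j}{2} - \frac{j^{2}}{2}}$)
$\left(I{\left(-5 \right)} + 33\right)^{2} = \left(\frac{\sqrt{-18 - -10 - 2 \left(-5\right)^{2} + 4 \left(-5\right)^{4}}}{2} + 33\right)^{2} = \left(\frac{\sqrt{-18 + 10 - 50 + 4 \cdot 625}}{2} + 33\right)^{2} = \left(\frac{\sqrt{-18 + 10 - 50 + 2500}}{2} + 33\right)^{2} = \left(\frac{\sqrt{2442}}{2} + 33\right)^{2} = \left(33 + \frac{\sqrt{2442}}{2}\right)^{2}$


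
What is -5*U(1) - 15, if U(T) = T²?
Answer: -20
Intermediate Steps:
-5*U(1) - 15 = -5*1² - 15 = -5*1 - 15 = -5 - 15 = -20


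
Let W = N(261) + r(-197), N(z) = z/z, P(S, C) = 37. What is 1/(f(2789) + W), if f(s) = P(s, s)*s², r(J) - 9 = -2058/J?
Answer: 197/56697643597 ≈ 3.4746e-9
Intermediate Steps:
r(J) = 9 - 2058/J
N(z) = 1
f(s) = 37*s²
W = 4028/197 (W = 1 + (9 - 2058/(-197)) = 1 + (9 - 2058*(-1/197)) = 1 + (9 + 2058/197) = 1 + 3831/197 = 4028/197 ≈ 20.447)
1/(f(2789) + W) = 1/(37*2789² + 4028/197) = 1/(37*7778521 + 4028/197) = 1/(287805277 + 4028/197) = 1/(56697643597/197) = 197/56697643597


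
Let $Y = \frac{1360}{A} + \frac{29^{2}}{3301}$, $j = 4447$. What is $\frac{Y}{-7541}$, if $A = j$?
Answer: $- \frac{8229287}{110698463927} \approx -7.434 \cdot 10^{-5}$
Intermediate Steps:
$A = 4447$
$Y = \frac{8229287}{14679547}$ ($Y = \frac{1360}{4447} + \frac{29^{2}}{3301} = 1360 \cdot \frac{1}{4447} + 841 \cdot \frac{1}{3301} = \frac{1360}{4447} + \frac{841}{3301} = \frac{8229287}{14679547} \approx 0.5606$)
$\frac{Y}{-7541} = \frac{8229287}{14679547 \left(-7541\right)} = \frac{8229287}{14679547} \left(- \frac{1}{7541}\right) = - \frac{8229287}{110698463927}$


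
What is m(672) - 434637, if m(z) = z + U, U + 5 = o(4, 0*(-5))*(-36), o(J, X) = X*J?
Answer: -433970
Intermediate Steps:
o(J, X) = J*X
U = -5 (U = -5 + (4*(0*(-5)))*(-36) = -5 + (4*0)*(-36) = -5 + 0*(-36) = -5 + 0 = -5)
m(z) = -5 + z (m(z) = z - 5 = -5 + z)
m(672) - 434637 = (-5 + 672) - 434637 = 667 - 434637 = -433970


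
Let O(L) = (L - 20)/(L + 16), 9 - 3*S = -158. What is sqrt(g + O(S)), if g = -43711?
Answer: I*sqrt(2020517970)/215 ≈ 209.07*I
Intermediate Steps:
S = 167/3 (S = 3 - 1/3*(-158) = 3 + 158/3 = 167/3 ≈ 55.667)
O(L) = (-20 + L)/(16 + L)
sqrt(g + O(S)) = sqrt(-43711 + (-20 + 167/3)/(16 + 167/3)) = sqrt(-43711 + (107/3)/(215/3)) = sqrt(-43711 + (3/215)*(107/3)) = sqrt(-43711 + 107/215) = sqrt(-9397758/215) = I*sqrt(2020517970)/215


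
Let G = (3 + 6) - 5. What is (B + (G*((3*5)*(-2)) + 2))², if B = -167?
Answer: 81225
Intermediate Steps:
G = 4 (G = 9 - 5 = 4)
(B + (G*((3*5)*(-2)) + 2))² = (-167 + (4*((3*5)*(-2)) + 2))² = (-167 + (4*(15*(-2)) + 2))² = (-167 + (4*(-30) + 2))² = (-167 + (-120 + 2))² = (-167 - 118)² = (-285)² = 81225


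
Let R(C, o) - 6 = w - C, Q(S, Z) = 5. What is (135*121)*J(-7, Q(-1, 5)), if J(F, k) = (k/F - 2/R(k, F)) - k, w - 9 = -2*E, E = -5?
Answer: -1329669/14 ≈ -94976.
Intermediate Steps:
w = 19 (w = 9 - 2*(-5) = 9 + 10 = 19)
R(C, o) = 25 - C (R(C, o) = 6 + (19 - C) = 25 - C)
J(F, k) = -k - 2/(25 - k) + k/F (J(F, k) = (k/F - 2/(25 - k)) - k = (-2/(25 - k) + k/F) - k = -k - 2/(25 - k) + k/F)
(135*121)*J(-7, Q(-1, 5)) = (135*121)*(-1*5 + 2/(-25 + 5) + 5/(-7)) = 16335*(-5 + 2/(-20) + 5*(-⅐)) = 16335*(-5 + 2*(-1/20) - 5/7) = 16335*(-5 - ⅒ - 5/7) = 16335*(-407/70) = -1329669/14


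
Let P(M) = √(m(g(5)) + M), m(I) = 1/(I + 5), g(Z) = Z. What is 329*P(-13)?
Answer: 329*I*√1290/10 ≈ 1181.7*I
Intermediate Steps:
m(I) = 1/(5 + I)
P(M) = √(⅒ + M) (P(M) = √(1/(5 + 5) + M) = √(1/10 + M) = √(⅒ + M))
329*P(-13) = 329*(√(10 + 100*(-13))/10) = 329*(√(10 - 1300)/10) = 329*(√(-1290)/10) = 329*((I*√1290)/10) = 329*(I*√1290/10) = 329*I*√1290/10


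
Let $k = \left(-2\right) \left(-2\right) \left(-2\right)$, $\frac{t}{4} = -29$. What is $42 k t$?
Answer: $38976$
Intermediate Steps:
$t = -116$ ($t = 4 \left(-29\right) = -116$)
$k = -8$ ($k = 4 \left(-2\right) = -8$)
$42 k t = 42 \left(-8\right) \left(-116\right) = \left(-336\right) \left(-116\right) = 38976$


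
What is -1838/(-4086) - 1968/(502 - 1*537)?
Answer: 4052789/71505 ≈ 56.678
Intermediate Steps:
-1838/(-4086) - 1968/(502 - 1*537) = -1838*(-1/4086) - 1968/(502 - 537) = 919/2043 - 1968/(-35) = 919/2043 - 1968*(-1/35) = 919/2043 + 1968/35 = 4052789/71505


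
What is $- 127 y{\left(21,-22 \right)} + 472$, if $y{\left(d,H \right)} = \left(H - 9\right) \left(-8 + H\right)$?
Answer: $-117638$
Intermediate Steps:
$y{\left(d,H \right)} = \left(-9 + H\right) \left(-8 + H\right)$
$- 127 y{\left(21,-22 \right)} + 472 = - 127 \left(72 + \left(-22\right)^{2} - -374\right) + 472 = - 127 \left(72 + 484 + 374\right) + 472 = \left(-127\right) 930 + 472 = -118110 + 472 = -117638$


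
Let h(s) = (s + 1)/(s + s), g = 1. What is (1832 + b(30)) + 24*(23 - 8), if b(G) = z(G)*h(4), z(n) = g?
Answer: 17541/8 ≈ 2192.6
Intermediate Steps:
z(n) = 1
h(s) = (1 + s)/(2*s) (h(s) = (1 + s)/((2*s)) = (1 + s)*(1/(2*s)) = (1 + s)/(2*s))
b(G) = 5/8 (b(G) = 1*((1/2)*(1 + 4)/4) = 1*((1/2)*(1/4)*5) = 1*(5/8) = 5/8)
(1832 + b(30)) + 24*(23 - 8) = (1832 + 5/8) + 24*(23 - 8) = 14661/8 + 24*15 = 14661/8 + 360 = 17541/8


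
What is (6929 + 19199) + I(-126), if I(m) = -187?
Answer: 25941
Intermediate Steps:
(6929 + 19199) + I(-126) = (6929 + 19199) - 187 = 26128 - 187 = 25941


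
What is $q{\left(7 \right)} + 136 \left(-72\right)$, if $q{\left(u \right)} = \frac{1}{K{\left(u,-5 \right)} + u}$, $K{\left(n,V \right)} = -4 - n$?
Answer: $- \frac{39169}{4} \approx -9792.3$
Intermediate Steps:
$q{\left(u \right)} = - \frac{1}{4}$ ($q{\left(u \right)} = \frac{1}{\left(-4 - u\right) + u} = \frac{1}{-4} = - \frac{1}{4}$)
$q{\left(7 \right)} + 136 \left(-72\right) = - \frac{1}{4} + 136 \left(-72\right) = - \frac{1}{4} - 9792 = - \frac{39169}{4}$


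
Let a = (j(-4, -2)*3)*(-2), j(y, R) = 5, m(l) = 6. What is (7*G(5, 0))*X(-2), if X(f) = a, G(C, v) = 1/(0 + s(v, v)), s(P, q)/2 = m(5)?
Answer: -35/2 ≈ -17.500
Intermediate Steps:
s(P, q) = 12 (s(P, q) = 2*6 = 12)
G(C, v) = 1/12 (G(C, v) = 1/(0 + 12) = 1/12)
a = -30 (a = (5*3)*(-2) = 15*(-2) = -30)
X(f) = -30
(7*G(5, 0))*X(-2) = (7*(1/12))*(-30) = (7/12)*(-30) = -35/2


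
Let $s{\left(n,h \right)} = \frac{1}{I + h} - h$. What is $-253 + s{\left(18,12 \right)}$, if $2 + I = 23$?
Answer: $- \frac{8744}{33} \approx -264.97$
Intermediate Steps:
$I = 21$ ($I = -2 + 23 = 21$)
$s{\left(n,h \right)} = \frac{1}{21 + h} - h$
$-253 + s{\left(18,12 \right)} = -253 + \frac{1 - 12^{2} - 252}{21 + 12} = -253 + \frac{1 - 144 - 252}{33} = -253 + \frac{1}{33} \left(-395\right) = -253 - \frac{395}{33} = - \frac{8744}{33}$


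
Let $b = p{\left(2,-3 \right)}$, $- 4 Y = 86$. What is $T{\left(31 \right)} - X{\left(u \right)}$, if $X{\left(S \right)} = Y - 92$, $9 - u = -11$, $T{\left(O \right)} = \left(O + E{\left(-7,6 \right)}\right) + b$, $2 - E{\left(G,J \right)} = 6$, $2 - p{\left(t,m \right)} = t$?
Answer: $\frac{281}{2} \approx 140.5$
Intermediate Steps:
$p{\left(t,m \right)} = 2 - t$
$Y = - \frac{43}{2}$ ($Y = \left(- \frac{1}{4}\right) 86 = - \frac{43}{2} \approx -21.5$)
$E{\left(G,J \right)} = -4$ ($E{\left(G,J \right)} = 2 - 6 = -4$)
$b = 0$ ($b = 2 - 2 = 0$)
$T{\left(O \right)} = -4 + O$ ($T{\left(O \right)} = \left(O - 4\right) + 0 = \left(-4 + O\right) + 0 = -4 + O$)
$u = 20$ ($u = 9 - -11 = 9 + 11 = 20$)
$X{\left(S \right)} = - \frac{227}{2}$ ($X{\left(S \right)} = - \frac{43}{2} - 92 = - \frac{227}{2}$)
$T{\left(31 \right)} - X{\left(u \right)} = \left(-4 + 31\right) - - \frac{227}{2} = 27 + \frac{227}{2} = \frac{281}{2}$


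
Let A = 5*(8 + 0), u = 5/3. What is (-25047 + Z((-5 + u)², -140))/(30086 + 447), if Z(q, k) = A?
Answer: -25007/30533 ≈ -0.81902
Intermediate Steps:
u = 5/3 (u = 5*(⅓) = 5/3 ≈ 1.6667)
A = 40 (A = 5*8 = 40)
Z(q, k) = 40
(-25047 + Z((-5 + u)², -140))/(30086 + 447) = (-25047 + 40)/(30086 + 447) = -25007/30533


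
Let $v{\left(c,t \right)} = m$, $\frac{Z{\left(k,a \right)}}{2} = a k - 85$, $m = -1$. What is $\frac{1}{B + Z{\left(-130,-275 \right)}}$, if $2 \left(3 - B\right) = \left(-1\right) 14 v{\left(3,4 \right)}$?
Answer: $\frac{1}{71326} \approx 1.402 \cdot 10^{-5}$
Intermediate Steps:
$Z{\left(k,a \right)} = -170 + 2 a k$ ($Z{\left(k,a \right)} = 2 \left(a k - 85\right) = 2 \left(-85 + a k\right) = -170 + 2 a k$)
$v{\left(c,t \right)} = -1$
$B = -4$ ($B = 3 - \frac{\left(-1\right) 14 \left(-1\right)}{2} = 3 - \frac{\left(-14\right) \left(-1\right)}{2} = 3 - 7 = -4$)
$\frac{1}{B + Z{\left(-130,-275 \right)}} = \frac{1}{-4 - \left(170 + 550 \left(-130\right)\right)} = \frac{1}{-4 + \left(-170 + 71500\right)} = \frac{1}{-4 + 71330} = \frac{1}{71326}$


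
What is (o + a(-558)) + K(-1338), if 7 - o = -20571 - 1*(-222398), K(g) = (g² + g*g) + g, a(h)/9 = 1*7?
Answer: 3377393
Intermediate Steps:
a(h) = 63 (a(h) = 9*(1*7) = 9*7 = 63)
K(g) = g + 2*g² (K(g) = (g² + g²) + g = 2*g² + g = g + 2*g²)
o = -201820 (o = 7 - (-20571 - 1*(-222398)) = 7 - (-20571 + 222398) = 7 - 1*201827 = 7 - 201827 = -201820)
(o + a(-558)) + K(-1338) = (-201820 + 63) - 1338*(1 + 2*(-1338)) = -201757 - 1338*(1 - 2676) = -201757 - 1338*(-2675) = -201757 + 3579150 = 3377393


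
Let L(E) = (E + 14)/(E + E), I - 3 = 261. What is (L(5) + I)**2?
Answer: 7070281/100 ≈ 70703.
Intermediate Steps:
I = 264 (I = 3 + 261 = 264)
L(E) = (14 + E)/(2*E) (L(E) = (14 + E)/((2*E)) = (14 + E)*(1/(2*E)) = (14 + E)/(2*E))
(L(5) + I)**2 = ((1/2)*(14 + 5)/5 + 264)**2 = ((1/2)*(1/5)*19 + 264)**2 = (19/10 + 264)**2 = (2659/10)**2 = 7070281/100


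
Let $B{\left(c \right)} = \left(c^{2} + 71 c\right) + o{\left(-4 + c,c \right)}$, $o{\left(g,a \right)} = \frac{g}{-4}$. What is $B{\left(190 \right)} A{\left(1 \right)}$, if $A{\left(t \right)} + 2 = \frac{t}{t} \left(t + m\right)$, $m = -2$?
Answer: $- \frac{297261}{2} \approx -1.4863 \cdot 10^{5}$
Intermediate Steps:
$o{\left(g,a \right)} = - \frac{g}{4}$ ($o{\left(g,a \right)} = g \left(- \frac{1}{4}\right) = - \frac{g}{4}$)
$B{\left(c \right)} = 1 + c^{2} + \frac{283 c}{4}$ ($B{\left(c \right)} = \left(c^{2} + 71 c\right) - \frac{-4 + c}{4} = \left(c^{2} + 71 c\right) - \left(-1 + \frac{c}{4}\right) = 1 + c^{2} + \frac{283 c}{4}$)
$A{\left(t \right)} = -4 + t$ ($A{\left(t \right)} = -2 + \frac{t}{t} \left(t - 2\right) = -2 + 1 \left(-2 + t\right) = -2 + \left(-2 + t\right) = -4 + t$)
$B{\left(190 \right)} A{\left(1 \right)} = \left(1 + 190^{2} + \frac{283}{4} \cdot 190\right) \left(-4 + 1\right) = \left(1 + 36100 + \frac{26885}{2}\right) \left(-3\right) = \frac{99087}{2} \left(-3\right) = - \frac{297261}{2}$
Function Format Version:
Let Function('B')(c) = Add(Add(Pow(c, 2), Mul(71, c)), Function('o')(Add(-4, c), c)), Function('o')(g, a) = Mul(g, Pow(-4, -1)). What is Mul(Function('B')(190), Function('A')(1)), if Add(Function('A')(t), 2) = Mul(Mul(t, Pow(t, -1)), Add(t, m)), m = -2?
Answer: Rational(-297261, 2) ≈ -1.4863e+5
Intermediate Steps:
Function('o')(g, a) = Mul(Rational(-1, 4), g) (Function('o')(g, a) = Mul(g, Rational(-1, 4)) = Mul(Rational(-1, 4), g))
Function('B')(c) = Add(1, Pow(c, 2), Mul(Rational(283, 4), c)) (Function('B')(c) = Add(Add(Pow(c, 2), Mul(71, c)), Mul(Rational(-1, 4), Add(-4, c))) = Add(Add(Pow(c, 2), Mul(71, c)), Add(1, Mul(Rational(-1, 4), c))) = Add(1, Pow(c, 2), Mul(Rational(283, 4), c)))
Function('A')(t) = Add(-4, t) (Function('A')(t) = Add(-2, Mul(Mul(t, Pow(t, -1)), Add(t, -2))) = Add(-2, Mul(1, Add(-2, t))) = Add(-2, Add(-2, t)) = Add(-4, t))
Mul(Function('B')(190), Function('A')(1)) = Mul(Add(1, Pow(190, 2), Mul(Rational(283, 4), 190)), Add(-4, 1)) = Mul(Add(1, 36100, Rational(26885, 2)), -3) = Mul(Rational(99087, 2), -3) = Rational(-297261, 2)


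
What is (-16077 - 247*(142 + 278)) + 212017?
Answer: 92200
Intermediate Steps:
(-16077 - 247*(142 + 278)) + 212017 = (-16077 - 247*420) + 212017 = (-16077 - 103740) + 212017 = -119817 + 212017 = 92200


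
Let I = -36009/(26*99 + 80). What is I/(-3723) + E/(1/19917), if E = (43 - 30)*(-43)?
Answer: -36669790699239/3293614 ≈ -1.1134e+7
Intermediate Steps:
E = -559 (E = 13*(-43) = -559)
I = -36009/2654 (I = -36009/(2574 + 80) = -36009/2654 ≈ -13.568)
I/(-3723) + E/(1/19917) = -36009/2654/(-3723) - 559/(1/19917) = -36009/2654*(-1/3723) - 559/1/19917 = 12003/3293614 - 559*19917 = 12003/3293614 - 11133603 = -36669790699239/3293614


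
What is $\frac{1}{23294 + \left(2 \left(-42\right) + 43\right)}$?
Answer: $\frac{1}{23253} \approx 4.3005 \cdot 10^{-5}$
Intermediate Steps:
$\frac{1}{23294 + \left(2 \left(-42\right) + 43\right)} = \frac{1}{23294 + \left(-84 + 43\right)} = \frac{1}{23294 - 41} = \frac{1}{23253}$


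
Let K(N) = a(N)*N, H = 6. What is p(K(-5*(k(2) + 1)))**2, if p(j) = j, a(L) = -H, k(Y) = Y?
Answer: 8100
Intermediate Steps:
a(L) = -6 (a(L) = -1*6 = -6)
K(N) = -6*N
p(K(-5*(k(2) + 1)))**2 = (-(-30)*(2 + 1))**2 = (-(-30)*3)**2 = (-6*(-15))**2 = 90**2 = 8100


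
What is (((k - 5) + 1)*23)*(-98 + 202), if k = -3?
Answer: -16744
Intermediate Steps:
(((k - 5) + 1)*23)*(-98 + 202) = (((-3 - 5) + 1)*23)*(-98 + 202) = ((-8 + 1)*23)*104 = -7*23*104 = -161*104 = -16744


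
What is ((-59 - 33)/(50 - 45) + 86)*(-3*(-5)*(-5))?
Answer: -5070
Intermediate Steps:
((-59 - 33)/(50 - 45) + 86)*(-3*(-5)*(-5)) = (-92/5 + 86)*(15*(-5)) = (-92*1/5 + 86)*(-75) = (-92/5 + 86)*(-75) = (338/5)*(-75) = -5070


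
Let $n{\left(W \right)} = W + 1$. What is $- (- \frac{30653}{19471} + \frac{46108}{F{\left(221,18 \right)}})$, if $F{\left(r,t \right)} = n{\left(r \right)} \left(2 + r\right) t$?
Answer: $\frac{6604341164}{4337690967} \approx 1.5225$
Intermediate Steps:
$n{\left(W \right)} = 1 + W$
$F{\left(r,t \right)} = t \left(1 + r\right) \left(2 + r\right)$ ($F{\left(r,t \right)} = \left(1 + r\right) \left(2 + r\right) t = \left(1 + r\right) t \left(2 + r\right) = t \left(1 + r\right) \left(2 + r\right)$)
$- (- \frac{30653}{19471} + \frac{46108}{F{\left(221,18 \right)}}) = - (- \frac{30653}{19471} + \frac{46108}{18 \left(1 + 221\right) \left(2 + 221\right)}) = - (\left(-30653\right) \frac{1}{19471} + \frac{46108}{18 \cdot 222 \cdot 223}) = - (- \frac{30653}{19471} + \frac{46108}{891108}) = - (- \frac{30653}{19471} + 46108 \cdot \frac{1}{891108}) = - (- \frac{30653}{19471} + \frac{11527}{222777}) = \left(-1\right) \left(- \frac{6604341164}{4337690967}\right) = \frac{6604341164}{4337690967}$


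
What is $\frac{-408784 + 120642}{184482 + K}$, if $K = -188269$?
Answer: $\frac{288142}{3787} \approx 76.087$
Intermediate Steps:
$\frac{-408784 + 120642}{184482 + K} = \frac{-408784 + 120642}{184482 - 188269} = - \frac{288142}{-3787} = \left(-288142\right) \left(- \frac{1}{3787}\right) = \frac{288142}{3787}$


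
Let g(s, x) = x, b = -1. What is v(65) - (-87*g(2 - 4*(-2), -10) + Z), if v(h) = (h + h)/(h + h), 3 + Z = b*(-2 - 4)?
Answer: -872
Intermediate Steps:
Z = 3 (Z = -3 - (-2 - 4) = -3 - 1*(-6) = -3 + 6 = 3)
v(h) = 1 (v(h) = (2*h)/((2*h)) = (2*h)*(1/(2*h)) = 1)
v(65) - (-87*g(2 - 4*(-2), -10) + Z) = 1 - (-87*(-10) + 3) = 1 - (870 + 3) = 1 - 1*873 = 1 - 873 = -872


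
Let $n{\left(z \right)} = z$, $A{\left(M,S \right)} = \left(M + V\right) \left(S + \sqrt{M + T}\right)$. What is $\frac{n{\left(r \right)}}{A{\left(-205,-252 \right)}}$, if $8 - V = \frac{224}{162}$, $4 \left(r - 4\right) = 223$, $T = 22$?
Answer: $\frac{406539}{341128801} + \frac{6453 i \sqrt{183}}{1364515204} \approx 0.0011917 + 6.3975 \cdot 10^{-5} i$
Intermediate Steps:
$r = \frac{239}{4}$ ($r = 4 + \frac{1}{4} \cdot 223 = 4 + \frac{223}{4} = \frac{239}{4} \approx 59.75$)
$V = \frac{536}{81}$ ($V = 8 - \frac{224}{162} = 8 - 224 \cdot \frac{1}{162} = 8 - \frac{112}{81} = \frac{536}{81} \approx 6.6173$)
$A{\left(M,S \right)} = \left(\frac{536}{81} + M\right) \left(S + \sqrt{22 + M}\right)$ ($A{\left(M,S \right)} = \left(M + \frac{536}{81}\right) \left(S + \sqrt{M + 22}\right) = \left(\frac{536}{81} + M\right) \left(S + \sqrt{22 + M}\right)$)
$\frac{n{\left(r \right)}}{A{\left(-205,-252 \right)}} = \frac{239}{4 \left(\frac{536}{81} \left(-252\right) + \frac{536 \sqrt{22 - 205}}{81} - -51660 - 205 \sqrt{22 - 205}\right)} = \frac{239}{4 \left(- \frac{15008}{9} + \frac{536 \sqrt{-183}}{81} + 51660 - 205 \sqrt{-183}\right)} = \frac{239}{4 \left(- \frac{15008}{9} + \frac{536 i \sqrt{183}}{81} + 51660 - 205 i \sqrt{183}\right)} = \frac{239}{4 \left(\frac{449932}{9} - \frac{16069 i \sqrt{183}}{81}\right)}$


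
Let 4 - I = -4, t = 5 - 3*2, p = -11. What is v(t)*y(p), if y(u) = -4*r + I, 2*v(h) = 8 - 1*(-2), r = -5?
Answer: 140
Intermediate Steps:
t = -1 (t = 5 - 6 = -1)
I = 8 (I = 4 - 1*(-4) = 4 + 4 = 8)
v(h) = 5 (v(h) = (8 - 1*(-2))/2 = (8 + 2)/2 = (½)*10 = 5)
y(u) = 28 (y(u) = -4*(-5) + 8 = 20 + 8 = 28)
v(t)*y(p) = 5*28 = 140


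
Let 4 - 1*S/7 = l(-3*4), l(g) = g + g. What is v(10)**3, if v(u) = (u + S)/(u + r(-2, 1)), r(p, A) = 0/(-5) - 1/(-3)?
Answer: 236029032/29791 ≈ 7922.8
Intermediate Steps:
r(p, A) = 1/3 (r(p, A) = 0*(-1/5) - 1*(-1/3) = 0 + 1/3 = 1/3)
l(g) = 2*g
S = 196 (S = 28 - 14*(-3*4) = 28 - 14*(-12) = 28 - 7*(-24) = 28 + 168 = 196)
v(u) = (196 + u)/(1/3 + u) (v(u) = (u + 196)/(u + 1/3) = (196 + u)/(1/3 + u))
v(10)**3 = (3*(196 + 10)/(1 + 3*10))**3 = (3*206/(1 + 30))**3 = (3*206/31)**3 = (3*(1/31)*206)**3 = (618/31)**3 = 236029032/29791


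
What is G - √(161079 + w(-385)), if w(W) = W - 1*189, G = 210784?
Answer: 210784 - √160505 ≈ 2.1038e+5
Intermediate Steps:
w(W) = -189 + W (w(W) = W - 189 = -189 + W)
G - √(161079 + w(-385)) = 210784 - √(161079 + (-189 - 385)) = 210784 - √(161079 - 574) = 210784 - √160505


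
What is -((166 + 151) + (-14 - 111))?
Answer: -192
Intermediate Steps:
-((166 + 151) + (-14 - 111)) = -(317 - 125) = -1*192 = -192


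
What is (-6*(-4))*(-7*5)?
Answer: -840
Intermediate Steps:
(-6*(-4))*(-7*5) = 24*(-35) = -840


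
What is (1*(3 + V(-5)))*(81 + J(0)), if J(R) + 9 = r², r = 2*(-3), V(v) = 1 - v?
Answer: 972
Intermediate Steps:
r = -6
J(R) = 27 (J(R) = -9 + (-6)² = -9 + 36 = 27)
(1*(3 + V(-5)))*(81 + J(0)) = (1*(3 + (1 - 1*(-5))))*(81 + 27) = (1*(3 + (1 + 5)))*108 = (1*(3 + 6))*108 = (1*9)*108 = 9*108 = 972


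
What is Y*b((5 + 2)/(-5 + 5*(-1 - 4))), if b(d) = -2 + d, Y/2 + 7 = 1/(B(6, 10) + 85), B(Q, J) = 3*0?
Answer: 13266/425 ≈ 31.214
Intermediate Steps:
B(Q, J) = 0
Y = -1188/85 (Y = -14 + 2/(0 + 85) = -14 + 2/85 = -1188/85 ≈ -13.976)
Y*b((5 + 2)/(-5 + 5*(-1 - 4))) = -1188*(-2 + (5 + 2)/(-5 + 5*(-1 - 4)))/85 = -1188*(-2 + 7/(-5 + 5*(-5)))/85 = -1188*(-2 + 7/(-5 - 25))/85 = -1188*(-2 + 7/(-30))/85 = -1188*(-2 + 7*(-1/30))/85 = -1188*(-2 - 7/30)/85 = -1188/85*(-67/30) = 13266/425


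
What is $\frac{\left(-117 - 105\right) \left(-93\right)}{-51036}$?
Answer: $- \frac{3441}{8506} \approx -0.40454$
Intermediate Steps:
$\frac{\left(-117 - 105\right) \left(-93\right)}{-51036} = \left(-222\right) \left(-93\right) \left(- \frac{1}{51036}\right) = 20646 \left(- \frac{1}{51036}\right) = - \frac{3441}{8506}$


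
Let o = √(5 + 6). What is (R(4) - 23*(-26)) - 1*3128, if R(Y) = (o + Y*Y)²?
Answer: -2263 + 32*√11 ≈ -2156.9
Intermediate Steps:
o = √11 ≈ 3.3166
R(Y) = (√11 + Y²)² (R(Y) = (√11 + Y*Y)² = (√11 + Y²)²)
(R(4) - 23*(-26)) - 1*3128 = ((√11 + 4²)² - 23*(-26)) - 1*3128 = ((√11 + 16)² + 598) - 3128 = ((16 + √11)² + 598) - 3128 = (598 + (16 + √11)²) - 3128 = -2530 + (16 + √11)²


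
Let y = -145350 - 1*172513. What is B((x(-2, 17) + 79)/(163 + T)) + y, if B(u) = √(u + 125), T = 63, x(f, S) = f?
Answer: -317863 + √6401902/226 ≈ -3.1785e+5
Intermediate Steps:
B(u) = √(125 + u)
y = -317863 (y = -145350 - 172513 = -317863)
B((x(-2, 17) + 79)/(163 + T)) + y = √(125 + (-2 + 79)/(163 + 63)) - 317863 = √(125 + 77/226) - 317863 = √(28327/226) - 317863 = √6401902/226 - 317863 = -317863 + √6401902/226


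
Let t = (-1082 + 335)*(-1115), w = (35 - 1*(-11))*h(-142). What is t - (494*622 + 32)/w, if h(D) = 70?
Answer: 19154620/23 ≈ 8.3281e+5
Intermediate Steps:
w = 3220 (w = (35 - 1*(-11))*70 = (35 + 11)*70 = 46*70 = 3220)
t = 832905 (t = -747*(-1115) = 832905)
t - (494*622 + 32)/w = 832905 - (494*622 + 32)/3220 = 832905 - (307268 + 32)/3220 = 832905 - 307300/3220 = 832905 - 1*2195/23 = 832905 - 2195/23 = 19154620/23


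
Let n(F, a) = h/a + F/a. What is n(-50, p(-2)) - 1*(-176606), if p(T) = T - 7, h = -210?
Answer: 1589714/9 ≈ 1.7664e+5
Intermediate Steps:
p(T) = -7 + T
n(F, a) = -210/a + F/a
n(-50, p(-2)) - 1*(-176606) = (-210 - 50)/(-7 - 2) - 1*(-176606) = -260/(-9) + 176606 = -1/9*(-260) + 176606 = 260/9 + 176606 = 1589714/9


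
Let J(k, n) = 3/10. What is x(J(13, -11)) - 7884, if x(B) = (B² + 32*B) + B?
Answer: -787401/100 ≈ -7874.0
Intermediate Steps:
J(k, n) = 3/10 (J(k, n) = 3*(⅒) = 3/10)
x(B) = B² + 33*B
x(J(13, -11)) - 7884 = 3*(33 + 3/10)/10 - 7884 = (3/10)*(333/10) - 7884 = 999/100 - 7884 = -787401/100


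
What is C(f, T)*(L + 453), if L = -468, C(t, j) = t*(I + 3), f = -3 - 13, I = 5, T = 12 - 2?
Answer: 1920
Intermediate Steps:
T = 10
f = -16
C(t, j) = 8*t (C(t, j) = t*(5 + 3) = t*8 = 8*t)
C(f, T)*(L + 453) = (8*(-16))*(-468 + 453) = -128*(-15) = 1920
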